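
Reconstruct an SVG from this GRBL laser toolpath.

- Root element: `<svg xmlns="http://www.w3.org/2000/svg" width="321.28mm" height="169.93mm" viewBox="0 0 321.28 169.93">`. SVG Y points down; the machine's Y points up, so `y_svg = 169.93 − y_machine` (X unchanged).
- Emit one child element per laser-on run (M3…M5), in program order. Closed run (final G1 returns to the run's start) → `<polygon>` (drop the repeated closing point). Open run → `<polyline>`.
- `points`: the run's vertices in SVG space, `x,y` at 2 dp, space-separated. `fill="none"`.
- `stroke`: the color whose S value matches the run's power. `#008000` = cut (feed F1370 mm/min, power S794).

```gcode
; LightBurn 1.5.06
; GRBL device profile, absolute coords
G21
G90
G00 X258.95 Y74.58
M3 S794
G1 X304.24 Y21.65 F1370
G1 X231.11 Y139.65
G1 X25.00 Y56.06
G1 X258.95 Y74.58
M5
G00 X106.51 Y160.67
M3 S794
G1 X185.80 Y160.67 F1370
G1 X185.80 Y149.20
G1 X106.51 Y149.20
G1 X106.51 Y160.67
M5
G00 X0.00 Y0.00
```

Each laser-on run becomes one SVG element. Flip Y back into SVG space with y_svg = 169.93 − y_machine. Every run uses S794, so all elements get stroke `#008000` (cut).

Run 1: The run returns to its start, so emit a `<polygon>` with points (Y-flipped): 258.95,95.35 304.24,148.28 231.11,30.28 25.00,113.87.

Run 2: The run returns to its start, so emit a `<polygon>` with points (Y-flipped): 106.51,9.26 185.80,9.26 185.80,20.73 106.51,20.73.

<svg xmlns="http://www.w3.org/2000/svg" width="321.28mm" height="169.93mm" viewBox="0 0 321.28 169.93">
  <polygon points="258.95,95.35 304.24,148.28 231.11,30.28 25.00,113.87" fill="none" stroke="#008000"/>
  <polygon points="106.51,9.26 185.80,9.26 185.80,20.73 106.51,20.73" fill="none" stroke="#008000"/>
</svg>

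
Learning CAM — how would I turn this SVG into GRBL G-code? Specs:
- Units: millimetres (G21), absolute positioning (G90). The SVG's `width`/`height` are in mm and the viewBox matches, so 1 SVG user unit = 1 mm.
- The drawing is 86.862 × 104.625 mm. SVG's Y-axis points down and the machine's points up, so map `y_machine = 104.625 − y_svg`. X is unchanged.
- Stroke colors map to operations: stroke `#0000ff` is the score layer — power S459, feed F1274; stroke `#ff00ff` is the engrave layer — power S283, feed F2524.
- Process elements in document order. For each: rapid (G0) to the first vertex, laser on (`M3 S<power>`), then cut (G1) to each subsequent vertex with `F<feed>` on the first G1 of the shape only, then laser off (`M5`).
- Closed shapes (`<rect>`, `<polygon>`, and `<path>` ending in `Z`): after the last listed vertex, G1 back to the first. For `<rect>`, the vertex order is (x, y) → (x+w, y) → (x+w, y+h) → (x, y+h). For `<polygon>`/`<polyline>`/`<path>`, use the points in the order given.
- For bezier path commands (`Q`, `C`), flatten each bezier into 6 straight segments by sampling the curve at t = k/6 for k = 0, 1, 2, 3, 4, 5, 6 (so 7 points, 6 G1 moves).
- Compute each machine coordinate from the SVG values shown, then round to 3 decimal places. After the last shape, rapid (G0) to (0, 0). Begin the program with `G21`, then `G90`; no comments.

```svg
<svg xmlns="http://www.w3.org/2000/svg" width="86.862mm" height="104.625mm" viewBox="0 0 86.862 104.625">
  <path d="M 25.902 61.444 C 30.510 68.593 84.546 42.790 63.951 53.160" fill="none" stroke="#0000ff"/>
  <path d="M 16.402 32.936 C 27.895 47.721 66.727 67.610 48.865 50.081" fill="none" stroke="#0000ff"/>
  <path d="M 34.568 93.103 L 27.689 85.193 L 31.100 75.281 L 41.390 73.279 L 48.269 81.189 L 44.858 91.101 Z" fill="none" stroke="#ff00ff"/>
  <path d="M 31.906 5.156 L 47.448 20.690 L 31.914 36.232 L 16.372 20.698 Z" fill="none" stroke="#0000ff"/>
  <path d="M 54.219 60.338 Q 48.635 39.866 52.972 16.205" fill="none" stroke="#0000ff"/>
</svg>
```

viewBox `0 0 86.862 104.625` with mm width/height → 1 unit = 1 mm. Flip: y_m = 104.625 − y_svg.

**Shape 1** — `<path>` cubic bezier, stroke `#0000ff` → score (S459, F1274). Control points (SVG): P0=(25.902,61.444), P1=(30.510,68.593), P2=(84.546,42.790), P3=(63.951,53.160); sampled at t=k/6. Machine vertices: (25.902,43.181) → (31.751,42.032) → (42.391,44.456) → (54.378,48.531) → (64.264,52.338) → (68.604,53.956) → (63.951,51.465). Open path.

**Shape 2** — `<path>` cubic bezier, stroke `#0000ff` → score (S459, F1274). Control points (SVG): P0=(16.402,32.936), P1=(27.895,47.721), P2=(66.727,67.610), P3=(48.865,50.081); sampled at t=k/6. Machine vertices: (16.402,71.689) → (24.038,64.068) → (33.896,56.778) → (43.642,50.999) → (50.941,47.913) → (53.461,48.701) → (48.865,54.544). Open path.

**Shape 3** — `<path>` regular polygon, stroke `#ff00ff` → engrave (S283, F2524). Machine vertices: (34.568,11.522) → (27.689,19.432) → (31.100,29.344) → (41.390,31.346) → (48.269,23.436) → (44.858,13.524) → (34.568,11.522). Closed: final G1 returns to the first vertex.

**Shape 4** — `<path>` regular polygon, stroke `#0000ff` → score (S459, F1274). Machine vertices: (31.906,99.469) → (47.448,83.935) → (31.914,68.393) → (16.372,83.927) → (31.906,99.469). Closed: final G1 returns to the first vertex.

**Shape 5** — `<path>` quadratic bezier, stroke `#0000ff` → score (S459, F1274). Control points (SVG): P0=(54.219,60.338), P1=(48.635,39.866), P2=(52.972,16.205); sampled at t=k/6. Machine vertices: (54.219,44.287) → (52.633,51.200) → (51.599,58.289) → (51.115,65.556) → (51.183,73.000) → (51.802,80.622) → (52.972,88.420). Open path.

G21
G90
G0 X25.902 Y43.181
M3 S459
G1 X31.751 Y42.032 F1274
G1 X42.391 Y44.456
G1 X54.378 Y48.531
G1 X64.264 Y52.338
G1 X68.604 Y53.956
G1 X63.951 Y51.465
M5
G0 X16.402 Y71.689
M3 S459
G1 X24.038 Y64.068 F1274
G1 X33.896 Y56.778
G1 X43.642 Y50.999
G1 X50.941 Y47.913
G1 X53.461 Y48.701
G1 X48.865 Y54.544
M5
G0 X34.568 Y11.522
M3 S283
G1 X27.689 Y19.432 F2524
G1 X31.100 Y29.344
G1 X41.390 Y31.346
G1 X48.269 Y23.436
G1 X44.858 Y13.524
G1 X34.568 Y11.522
M5
G0 X31.906 Y99.469
M3 S459
G1 X47.448 Y83.935 F1274
G1 X31.914 Y68.393
G1 X16.372 Y83.927
G1 X31.906 Y99.469
M5
G0 X54.219 Y44.287
M3 S459
G1 X52.633 Y51.200 F1274
G1 X51.599 Y58.289
G1 X51.115 Y65.556
G1 X51.183 Y73.000
G1 X51.802 Y80.622
G1 X52.972 Y88.420
M5
G0 X0.000 Y0.000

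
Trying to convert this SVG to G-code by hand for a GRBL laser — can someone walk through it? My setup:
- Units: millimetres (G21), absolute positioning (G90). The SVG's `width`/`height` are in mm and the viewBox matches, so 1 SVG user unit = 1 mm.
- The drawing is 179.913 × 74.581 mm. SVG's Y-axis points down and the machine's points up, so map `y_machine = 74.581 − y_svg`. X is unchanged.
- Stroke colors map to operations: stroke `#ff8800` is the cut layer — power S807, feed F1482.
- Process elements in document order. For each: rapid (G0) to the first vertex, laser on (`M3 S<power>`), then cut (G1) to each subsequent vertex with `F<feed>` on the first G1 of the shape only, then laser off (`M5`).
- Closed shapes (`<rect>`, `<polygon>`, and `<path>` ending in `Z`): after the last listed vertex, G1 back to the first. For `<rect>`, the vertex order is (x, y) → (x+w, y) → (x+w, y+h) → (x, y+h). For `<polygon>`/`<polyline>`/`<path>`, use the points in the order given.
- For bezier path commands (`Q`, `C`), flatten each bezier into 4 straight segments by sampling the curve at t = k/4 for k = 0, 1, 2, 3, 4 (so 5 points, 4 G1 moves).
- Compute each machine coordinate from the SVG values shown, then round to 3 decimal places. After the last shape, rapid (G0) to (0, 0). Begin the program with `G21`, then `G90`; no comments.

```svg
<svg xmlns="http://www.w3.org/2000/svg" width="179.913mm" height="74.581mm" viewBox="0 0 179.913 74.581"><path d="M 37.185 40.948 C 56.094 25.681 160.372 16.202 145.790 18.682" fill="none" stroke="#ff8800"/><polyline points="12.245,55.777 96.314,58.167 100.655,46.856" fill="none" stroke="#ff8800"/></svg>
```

Since the viewBox matches the mm dimensions, user units are millimetres directly. The only transform is the Y-flip y_m = 74.581 − y_svg.

Shape 1 is a cubic bezier drawn with `<path>`. Its stroke #ff8800 means cut at S807, F1482. After flipping Y the toolpath is (37.185,33.633) → (64.182,43.902) → (104.047,51.421) → (137.631,55.613) → (145.790,55.899).

Shape 2 is a open polyline drawn with `<polyline>`. Its stroke #ff8800 means cut at S807, F1482. After flipping Y the toolpath is (12.245,18.804) → (96.314,16.414) → (100.655,27.725).

G21
G90
G0 X37.185 Y33.633
M3 S807
G1 X64.182 Y43.902 F1482
G1 X104.047 Y51.421
G1 X137.631 Y55.613
G1 X145.790 Y55.899
M5
G0 X12.245 Y18.804
M3 S807
G1 X96.314 Y16.414 F1482
G1 X100.655 Y27.725
M5
G0 X0.000 Y0.000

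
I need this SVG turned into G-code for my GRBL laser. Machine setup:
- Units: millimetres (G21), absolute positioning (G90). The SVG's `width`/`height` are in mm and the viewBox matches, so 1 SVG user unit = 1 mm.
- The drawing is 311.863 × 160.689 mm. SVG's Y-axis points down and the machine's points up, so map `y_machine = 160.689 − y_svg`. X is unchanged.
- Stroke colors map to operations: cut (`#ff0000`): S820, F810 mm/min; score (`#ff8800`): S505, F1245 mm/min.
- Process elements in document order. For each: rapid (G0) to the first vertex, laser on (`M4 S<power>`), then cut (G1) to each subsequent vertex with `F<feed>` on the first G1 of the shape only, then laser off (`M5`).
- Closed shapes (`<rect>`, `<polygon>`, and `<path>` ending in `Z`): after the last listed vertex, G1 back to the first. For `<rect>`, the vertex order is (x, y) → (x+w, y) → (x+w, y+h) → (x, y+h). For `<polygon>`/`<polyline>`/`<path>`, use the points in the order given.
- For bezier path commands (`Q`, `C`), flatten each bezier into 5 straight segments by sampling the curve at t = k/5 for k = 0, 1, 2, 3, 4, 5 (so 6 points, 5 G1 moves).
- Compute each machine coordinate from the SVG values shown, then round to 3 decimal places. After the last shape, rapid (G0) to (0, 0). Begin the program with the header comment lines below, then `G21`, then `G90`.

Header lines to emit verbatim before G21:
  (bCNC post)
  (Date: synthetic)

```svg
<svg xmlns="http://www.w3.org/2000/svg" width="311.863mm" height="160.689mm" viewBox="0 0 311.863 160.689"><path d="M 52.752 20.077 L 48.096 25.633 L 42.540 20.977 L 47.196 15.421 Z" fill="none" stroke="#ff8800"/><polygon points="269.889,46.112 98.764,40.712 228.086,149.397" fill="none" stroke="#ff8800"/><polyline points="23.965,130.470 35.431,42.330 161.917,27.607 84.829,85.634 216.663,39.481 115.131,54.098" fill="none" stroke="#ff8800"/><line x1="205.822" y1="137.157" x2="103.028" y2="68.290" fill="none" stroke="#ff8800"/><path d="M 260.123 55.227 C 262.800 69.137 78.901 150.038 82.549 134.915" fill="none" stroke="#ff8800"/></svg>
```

viewBox `0 0 311.863 160.689` with mm width/height → 1 unit = 1 mm. Flip: y_m = 160.689 − y_svg.

**Shape 1** — `<path>` regular polygon, stroke `#ff8800` → score (S505, F1245). Machine vertices: (52.752,140.612) → (48.096,135.056) → (42.540,139.712) → (47.196,145.268) → (52.752,140.612). Closed: final G1 returns to the first vertex.

**Shape 2** — `<polygon>` closed polygon, stroke `#ff8800` → score (S505, F1245). Machine vertices: (269.889,114.577) → (98.764,119.977) → (228.086,11.292) → (269.889,114.577). Closed: final G1 returns to the first vertex.

**Shape 3** — `<polyline>` open polyline, stroke `#ff8800` → score (S505, F1245). Machine vertices: (23.965,30.219) → (35.431,118.359) → (161.917,133.082) → (84.829,75.055) → (216.663,121.208) → (115.131,106.591). Open path.

**Shape 4** — `<line>` line segment, stroke `#ff8800` → score (S505, F1245). Machine vertices: (205.822,23.532) → (103.028,92.399). Open path.

**Shape 5** — `<path>` cubic bezier, stroke `#ff8800` → score (S505, F1245). Control points (SVG): P0=(260.123,55.227), P1=(262.800,69.137), P2=(78.901,150.038), P3=(82.549,134.915); sampled at t=k/5. Machine vertices: (260.123,105.462) → (242.333,90.381) → (197.723,67.047) → (144.250,43.285) → (99.873,26.919) → (82.549,25.774). Open path.

(bCNC post)
(Date: synthetic)
G21
G90
G0 X52.752 Y140.612
M4 S505
G1 X48.096 Y135.056 F1245
G1 X42.540 Y139.712
G1 X47.196 Y145.268
G1 X52.752 Y140.612
M5
G0 X269.889 Y114.577
M4 S505
G1 X98.764 Y119.977 F1245
G1 X228.086 Y11.292
G1 X269.889 Y114.577
M5
G0 X23.965 Y30.219
M4 S505
G1 X35.431 Y118.359 F1245
G1 X161.917 Y133.082
G1 X84.829 Y75.055
G1 X216.663 Y121.208
G1 X115.131 Y106.591
M5
G0 X205.822 Y23.532
M4 S505
G1 X103.028 Y92.399 F1245
M5
G0 X260.123 Y105.462
M4 S505
G1 X242.333 Y90.381 F1245
G1 X197.723 Y67.047
G1 X144.250 Y43.285
G1 X99.873 Y26.919
G1 X82.549 Y25.774
M5
G0 X0.000 Y0.000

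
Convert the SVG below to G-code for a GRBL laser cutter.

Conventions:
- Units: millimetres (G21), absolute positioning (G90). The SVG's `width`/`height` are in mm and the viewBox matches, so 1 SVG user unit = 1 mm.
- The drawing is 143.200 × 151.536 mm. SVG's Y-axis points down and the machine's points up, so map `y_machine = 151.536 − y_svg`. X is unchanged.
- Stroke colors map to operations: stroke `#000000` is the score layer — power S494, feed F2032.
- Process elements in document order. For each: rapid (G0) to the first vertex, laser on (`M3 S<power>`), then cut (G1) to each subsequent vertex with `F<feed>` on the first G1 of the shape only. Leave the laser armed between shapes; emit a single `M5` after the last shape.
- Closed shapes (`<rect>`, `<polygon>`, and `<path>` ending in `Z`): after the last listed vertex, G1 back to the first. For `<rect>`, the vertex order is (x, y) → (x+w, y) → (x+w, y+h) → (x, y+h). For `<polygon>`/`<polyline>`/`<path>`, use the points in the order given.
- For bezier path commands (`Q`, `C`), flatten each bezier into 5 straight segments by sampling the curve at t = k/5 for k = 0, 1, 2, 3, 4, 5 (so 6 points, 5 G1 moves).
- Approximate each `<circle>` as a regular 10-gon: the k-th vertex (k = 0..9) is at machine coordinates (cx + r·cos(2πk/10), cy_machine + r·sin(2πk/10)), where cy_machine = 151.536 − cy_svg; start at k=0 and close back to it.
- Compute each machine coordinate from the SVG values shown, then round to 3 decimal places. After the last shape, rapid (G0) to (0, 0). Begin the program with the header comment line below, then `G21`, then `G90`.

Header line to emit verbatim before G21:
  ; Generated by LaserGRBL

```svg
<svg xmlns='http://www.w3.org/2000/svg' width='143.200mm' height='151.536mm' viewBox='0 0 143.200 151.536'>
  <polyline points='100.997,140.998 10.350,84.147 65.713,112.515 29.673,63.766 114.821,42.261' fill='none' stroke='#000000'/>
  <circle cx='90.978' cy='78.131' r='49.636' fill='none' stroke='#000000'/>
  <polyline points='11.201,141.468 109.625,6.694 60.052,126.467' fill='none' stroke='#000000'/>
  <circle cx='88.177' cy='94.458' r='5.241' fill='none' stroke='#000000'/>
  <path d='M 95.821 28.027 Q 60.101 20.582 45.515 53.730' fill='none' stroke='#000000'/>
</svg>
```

; Generated by LaserGRBL
G21
G90
G0 X100.997 Y10.538
M3 S494
G1 X10.350 Y67.389 F2032
G1 X65.713 Y39.021
G1 X29.673 Y87.770
G1 X114.821 Y109.275
G0 X140.614 Y73.405
M3 S494
G1 X131.134 Y102.580 F2032
G1 X106.316 Y120.612
G1 X75.640 Y120.612
G1 X50.822 Y102.580
G1 X41.342 Y73.405
G1 X50.822 Y44.230
G1 X75.640 Y26.198
G1 X106.316 Y26.198
G1 X131.134 Y44.230
G1 X140.614 Y73.405
G0 X11.201 Y10.068
M3 S494
G1 X109.625 Y144.842 F2032
G1 X60.052 Y25.069
G0 X93.418 Y57.078
M3 S494
G1 X92.417 Y60.159 F2032
G1 X89.797 Y62.062
G1 X86.557 Y62.062
G1 X83.937 Y60.159
G1 X82.936 Y57.078
G1 X83.937 Y53.997
G1 X86.557 Y52.094
G1 X89.797 Y52.094
G1 X92.417 Y53.997
G1 X93.418 Y57.078
G0 X95.821 Y123.509
M3 S494
G1 X82.378 Y124.863 F2032
G1 X70.626 Y122.970
G1 X60.565 Y117.830
G1 X52.195 Y109.441
G1 X45.515 Y97.806
M5
G0 X0.000 Y0.000

Since the viewBox matches the mm dimensions, user units are millimetres directly. The only transform is the Y-flip y_m = 151.536 − y_svg.

Shape 1 is a open polyline drawn with `<polyline>`. Its stroke #000000 means score at S494, F2032. After flipping Y the toolpath is (100.997,10.538) → (10.350,67.389) → (65.713,39.021) → (29.673,87.770) → (114.821,109.275).

Shape 2 is a circle drawn with `<circle>`. Its stroke #000000 means score at S494, F2032. After flipping Y the toolpath is (140.614,73.405) → (131.134,102.580) → (106.316,120.612) → (75.640,120.612) → (50.822,102.580) → (41.342,73.405) → (50.822,44.230) → (75.640,26.198) → (106.316,26.198) → (131.134,44.230) → (140.614,73.405), returning to the start.

Shape 3 is a open polyline drawn with `<polyline>`. Its stroke #000000 means score at S494, F2032. After flipping Y the toolpath is (11.201,10.068) → (109.625,144.842) → (60.052,25.069).

Shape 4 is a circle drawn with `<circle>`. Its stroke #000000 means score at S494, F2032. After flipping Y the toolpath is (93.418,57.078) → (92.417,60.159) → (89.797,62.062) → (86.557,62.062) → (83.937,60.159) → (82.936,57.078) → (83.937,53.997) → (86.557,52.094) → (89.797,52.094) → (92.417,53.997) → (93.418,57.078), returning to the start.

Shape 5 is a quadratic bezier drawn with `<path>`. Its stroke #000000 means score at S494, F2032. After flipping Y the toolpath is (95.821,123.509) → (82.378,124.863) → (70.626,122.970) → (60.565,117.830) → (52.195,109.441) → (45.515,97.806).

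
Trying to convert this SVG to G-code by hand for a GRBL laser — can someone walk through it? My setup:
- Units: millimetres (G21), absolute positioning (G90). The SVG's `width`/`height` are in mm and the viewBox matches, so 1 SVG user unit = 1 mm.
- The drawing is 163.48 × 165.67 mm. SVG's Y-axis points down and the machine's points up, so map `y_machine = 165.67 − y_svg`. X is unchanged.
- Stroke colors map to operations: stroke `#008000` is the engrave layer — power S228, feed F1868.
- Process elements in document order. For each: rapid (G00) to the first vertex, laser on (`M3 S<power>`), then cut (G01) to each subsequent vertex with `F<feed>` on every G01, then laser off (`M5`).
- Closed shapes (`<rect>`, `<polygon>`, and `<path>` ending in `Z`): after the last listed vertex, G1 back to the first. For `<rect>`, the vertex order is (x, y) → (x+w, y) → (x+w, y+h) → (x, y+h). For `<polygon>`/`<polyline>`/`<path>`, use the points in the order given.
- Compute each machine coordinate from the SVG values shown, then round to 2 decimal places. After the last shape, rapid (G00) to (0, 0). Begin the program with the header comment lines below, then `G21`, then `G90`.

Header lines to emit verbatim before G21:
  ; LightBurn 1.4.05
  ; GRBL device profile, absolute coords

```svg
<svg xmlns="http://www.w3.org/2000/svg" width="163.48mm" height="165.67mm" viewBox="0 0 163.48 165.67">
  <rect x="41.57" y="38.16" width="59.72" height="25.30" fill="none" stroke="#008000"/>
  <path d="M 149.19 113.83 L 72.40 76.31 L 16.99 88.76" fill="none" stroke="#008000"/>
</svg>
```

; LightBurn 1.4.05
; GRBL device profile, absolute coords
G21
G90
G00 X41.57 Y127.51
M3 S228
G01 X101.29 Y127.51 F1868
G01 X101.29 Y102.21 F1868
G01 X41.57 Y102.21 F1868
G01 X41.57 Y127.51 F1868
M5
G00 X149.19 Y51.84
M3 S228
G01 X72.40 Y89.36 F1868
G01 X16.99 Y76.91 F1868
M5
G00 X0.00 Y0.00

viewBox `0 0 163.48 165.67` with mm width/height → 1 unit = 1 mm. Flip: y_m = 165.67 − y_svg.

**Shape 1** — `<rect>` rectangle, stroke `#008000` → engrave (S228, F1868). Machine vertices: (41.57,127.51) → (101.29,127.51) → (101.29,102.21) → (41.57,102.21) → (41.57,127.51). Closed: final G1 returns to the first vertex.

**Shape 2** — `<path>` open polyline, stroke `#008000` → engrave (S228, F1868). Machine vertices: (149.19,51.84) → (72.40,89.36) → (16.99,76.91). Open path.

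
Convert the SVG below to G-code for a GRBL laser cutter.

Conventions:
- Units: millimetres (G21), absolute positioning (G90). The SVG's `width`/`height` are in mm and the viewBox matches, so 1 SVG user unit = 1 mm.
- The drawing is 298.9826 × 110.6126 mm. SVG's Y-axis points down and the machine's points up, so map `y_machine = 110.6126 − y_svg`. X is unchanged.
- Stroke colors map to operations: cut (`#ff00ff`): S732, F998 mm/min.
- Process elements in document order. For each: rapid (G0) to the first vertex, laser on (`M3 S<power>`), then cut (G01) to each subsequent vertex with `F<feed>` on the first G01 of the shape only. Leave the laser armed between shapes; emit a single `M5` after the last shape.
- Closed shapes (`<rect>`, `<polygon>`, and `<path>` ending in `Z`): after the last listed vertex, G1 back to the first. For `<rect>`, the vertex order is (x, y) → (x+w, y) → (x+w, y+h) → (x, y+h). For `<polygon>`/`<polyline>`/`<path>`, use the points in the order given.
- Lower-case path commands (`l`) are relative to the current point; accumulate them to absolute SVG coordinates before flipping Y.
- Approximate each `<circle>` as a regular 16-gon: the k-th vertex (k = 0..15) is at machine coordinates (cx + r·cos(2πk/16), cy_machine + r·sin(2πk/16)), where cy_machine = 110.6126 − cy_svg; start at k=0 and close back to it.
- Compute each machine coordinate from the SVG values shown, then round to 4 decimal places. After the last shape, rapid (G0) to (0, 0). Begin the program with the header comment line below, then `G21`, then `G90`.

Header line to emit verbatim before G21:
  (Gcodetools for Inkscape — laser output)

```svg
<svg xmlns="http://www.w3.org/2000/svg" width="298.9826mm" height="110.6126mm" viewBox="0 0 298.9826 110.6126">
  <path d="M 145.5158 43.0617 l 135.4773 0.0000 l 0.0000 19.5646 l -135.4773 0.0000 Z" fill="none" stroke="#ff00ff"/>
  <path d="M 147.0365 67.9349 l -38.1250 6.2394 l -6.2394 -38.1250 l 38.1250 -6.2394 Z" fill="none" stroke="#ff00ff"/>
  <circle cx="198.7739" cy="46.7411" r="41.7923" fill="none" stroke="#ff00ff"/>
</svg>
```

(Gcodetools for Inkscape — laser output)
G21
G90
G0 X145.5158 Y67.5509
M3 S732
G01 X280.9931 Y67.5509 F998
G01 X280.9931 Y47.9863
G01 X145.5158 Y47.9863
G01 X145.5158 Y67.5509
G0 X147.0365 Y42.6777
M3 S732
G01 X108.9115 Y36.4383 F998
G01 X102.6721 Y74.5633
G01 X140.7971 Y80.8027
G01 X147.0365 Y42.6777
G0 X240.5662 Y63.8715
M3 S732
G01 X237.3850 Y79.8647 F998
G01 X228.3255 Y93.4231
G01 X214.7671 Y102.4826
G01 X198.7739 Y105.6638
G01 X182.7807 Y102.4826
G01 X169.2223 Y93.4231
G01 X160.1628 Y79.8647
G01 X156.9816 Y63.8715
G01 X160.1628 Y47.8783
G01 X169.2223 Y34.3199
G01 X182.7807 Y25.2604
G01 X198.7739 Y22.0792
G01 X214.7671 Y25.2604
G01 X228.3255 Y34.3199
G01 X237.3850 Y47.8783
G01 X240.5662 Y63.8715
M5
G0 X0.0000 Y0.0000

Since the viewBox matches the mm dimensions, user units are millimetres directly. The only transform is the Y-flip y_m = 110.6126 − y_svg.

Shape 1 is a rectangle drawn with `<path>`. Its stroke #ff00ff means cut at S732, F998. After flipping Y the toolpath is (145.5158,67.5509) → (280.9931,67.5509) → (280.9931,47.9863) → (145.5158,47.9863) → (145.5158,67.5509), returning to the start.

Shape 2 is a regular polygon drawn with `<path>`. Its stroke #ff00ff means cut at S732, F998. After flipping Y the toolpath is (147.0365,42.6777) → (108.9115,36.4383) → (102.6721,74.5633) → (140.7971,80.8027) → (147.0365,42.6777), returning to the start.

Shape 3 is a circle drawn with `<circle>`. Its stroke #ff00ff means cut at S732, F998. After flipping Y the toolpath is (240.5662,63.8715) → (237.3850,79.8647) → (228.3255,93.4231) → (214.7671,102.4826) → (198.7739,105.6638) → (182.7807,102.4826) → (169.2223,93.4231) → (160.1628,79.8647) → (156.9816,63.8715) → (160.1628,47.8783) → (169.2223,34.3199) → (182.7807,25.2604) → (198.7739,22.0792) → (214.7671,25.2604) → (228.3255,34.3199) → (237.3850,47.8783) → (240.5662,63.8715), returning to the start.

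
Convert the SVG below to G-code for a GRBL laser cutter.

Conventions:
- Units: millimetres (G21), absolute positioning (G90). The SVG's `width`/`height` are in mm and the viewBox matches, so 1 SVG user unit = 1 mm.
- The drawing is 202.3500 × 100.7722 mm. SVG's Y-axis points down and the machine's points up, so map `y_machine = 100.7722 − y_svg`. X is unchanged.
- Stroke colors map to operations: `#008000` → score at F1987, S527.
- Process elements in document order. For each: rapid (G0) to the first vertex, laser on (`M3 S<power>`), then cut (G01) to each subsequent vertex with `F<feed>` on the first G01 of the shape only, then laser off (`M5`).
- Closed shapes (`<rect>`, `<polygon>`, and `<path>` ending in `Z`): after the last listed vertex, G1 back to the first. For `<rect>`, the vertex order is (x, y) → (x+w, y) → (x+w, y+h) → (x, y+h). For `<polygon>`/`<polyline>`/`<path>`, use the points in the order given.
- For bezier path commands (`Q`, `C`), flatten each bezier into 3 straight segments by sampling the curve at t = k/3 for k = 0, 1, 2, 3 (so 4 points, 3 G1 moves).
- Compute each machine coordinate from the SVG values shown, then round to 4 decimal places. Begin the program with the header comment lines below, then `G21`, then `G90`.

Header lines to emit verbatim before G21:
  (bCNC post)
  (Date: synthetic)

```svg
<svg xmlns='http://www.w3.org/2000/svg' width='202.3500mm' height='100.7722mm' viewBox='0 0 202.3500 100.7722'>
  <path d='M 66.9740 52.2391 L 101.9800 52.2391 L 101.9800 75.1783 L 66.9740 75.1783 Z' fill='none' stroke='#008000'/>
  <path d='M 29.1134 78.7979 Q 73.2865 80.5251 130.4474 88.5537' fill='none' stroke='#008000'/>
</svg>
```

1 u = 1 mm; y_m = 100.7722 − y.

[1] `<path>` rectangle, #008000→score S527 F1987: (66.9740,48.5331) → (101.9800,48.5331) → (101.9800,25.5939) → (66.9740,25.5939) → (66.9740,48.5331) (closed)

[2] `<path>` quadratic bezier, #008000→score S527 F1987: (29.1134,21.9743) → (60.0052,20.1227) → (93.7832,16.8707) → (130.4474,12.2185)

(bCNC post)
(Date: synthetic)
G21
G90
G0 X66.9740 Y48.5331
M3 S527
G01 X101.9800 Y48.5331 F1987
G01 X101.9800 Y25.5939
G01 X66.9740 Y25.5939
G01 X66.9740 Y48.5331
M5
G0 X29.1134 Y21.9743
M3 S527
G01 X60.0052 Y20.1227 F1987
G01 X93.7832 Y16.8707
G01 X130.4474 Y12.2185
M5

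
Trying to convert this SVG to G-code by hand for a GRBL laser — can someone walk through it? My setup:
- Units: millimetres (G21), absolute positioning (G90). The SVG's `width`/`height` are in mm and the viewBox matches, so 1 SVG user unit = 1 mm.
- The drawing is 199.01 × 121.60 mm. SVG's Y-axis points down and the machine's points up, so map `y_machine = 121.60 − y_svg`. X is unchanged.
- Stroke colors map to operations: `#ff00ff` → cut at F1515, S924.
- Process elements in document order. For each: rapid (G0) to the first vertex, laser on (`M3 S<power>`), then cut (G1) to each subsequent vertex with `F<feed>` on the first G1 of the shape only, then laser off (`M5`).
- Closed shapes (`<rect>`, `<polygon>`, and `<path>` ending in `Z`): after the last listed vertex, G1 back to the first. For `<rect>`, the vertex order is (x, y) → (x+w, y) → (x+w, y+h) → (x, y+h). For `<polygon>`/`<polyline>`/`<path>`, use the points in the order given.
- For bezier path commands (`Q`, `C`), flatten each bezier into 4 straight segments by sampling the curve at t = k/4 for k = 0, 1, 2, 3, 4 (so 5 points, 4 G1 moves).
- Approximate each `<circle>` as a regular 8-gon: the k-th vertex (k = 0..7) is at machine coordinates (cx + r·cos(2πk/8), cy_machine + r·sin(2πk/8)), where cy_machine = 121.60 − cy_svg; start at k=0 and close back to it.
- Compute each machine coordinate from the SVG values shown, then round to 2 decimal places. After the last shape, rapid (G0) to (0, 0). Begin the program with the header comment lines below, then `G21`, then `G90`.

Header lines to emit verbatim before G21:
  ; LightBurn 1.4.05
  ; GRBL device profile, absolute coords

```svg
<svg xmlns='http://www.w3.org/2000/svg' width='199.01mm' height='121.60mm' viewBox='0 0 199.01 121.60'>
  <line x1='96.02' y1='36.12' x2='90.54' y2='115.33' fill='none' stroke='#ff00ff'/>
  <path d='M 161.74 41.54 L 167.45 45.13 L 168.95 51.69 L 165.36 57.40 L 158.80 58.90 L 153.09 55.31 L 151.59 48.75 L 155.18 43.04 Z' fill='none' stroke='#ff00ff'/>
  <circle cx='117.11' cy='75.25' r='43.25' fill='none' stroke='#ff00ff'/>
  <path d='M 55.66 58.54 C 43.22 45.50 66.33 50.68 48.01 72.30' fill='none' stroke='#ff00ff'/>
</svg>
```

viewBox `0 0 199.01 121.60` with mm width/height → 1 unit = 1 mm. Flip: y_m = 121.60 − y_svg.

**Shape 1** — `<line>` line segment, stroke `#ff00ff` → cut (S924, F1515). Machine vertices: (96.02,85.48) → (90.54,6.27). Open path.

**Shape 2** — `<path>` regular polygon, stroke `#ff00ff` → cut (S924, F1515). Machine vertices: (161.74,80.06) → (167.45,76.47) → (168.95,69.91) → (165.36,64.20) → (158.80,62.70) → (153.09,66.29) → (151.59,72.85) → (155.18,78.56) → (161.74,80.06). Closed: final G1 returns to the first vertex.

**Shape 3** — `<circle>` circle, stroke `#ff00ff` → cut (S924, F1515). Machine vertices: (160.36,46.35) → (147.69,76.93) → (117.11,89.60) → (86.53,76.93) → (73.86,46.35) → (86.53,15.77) → (117.11,3.10) → (147.69,15.77) → (160.36,46.35). Closed: final G1 returns to the first vertex.

**Shape 4** — `<path>` cubic bezier, stroke `#ff00ff` → cut (S924, F1515). Control points (SVG): P0=(55.66,58.54), P1=(43.22,45.50), P2=(66.33,50.68), P3=(48.01,72.30); sampled at t=k/4. Machine vertices: (55.66,63.06) → (51.79,69.45) → (54.04,69.18) → (55.18,62.40) → (48.01,49.30). Open path.

; LightBurn 1.4.05
; GRBL device profile, absolute coords
G21
G90
G0 X96.02 Y85.48
M3 S924
G1 X90.54 Y6.27 F1515
M5
G0 X161.74 Y80.06
M3 S924
G1 X167.45 Y76.47 F1515
G1 X168.95 Y69.91
G1 X165.36 Y64.20
G1 X158.80 Y62.70
G1 X153.09 Y66.29
G1 X151.59 Y72.85
G1 X155.18 Y78.56
G1 X161.74 Y80.06
M5
G0 X160.36 Y46.35
M3 S924
G1 X147.69 Y76.93 F1515
G1 X117.11 Y89.60
G1 X86.53 Y76.93
G1 X73.86 Y46.35
G1 X86.53 Y15.77
G1 X117.11 Y3.10
G1 X147.69 Y15.77
G1 X160.36 Y46.35
M5
G0 X55.66 Y63.06
M3 S924
G1 X51.79 Y69.45 F1515
G1 X54.04 Y69.18
G1 X55.18 Y62.40
G1 X48.01 Y49.30
M5
G0 X0.00 Y0.00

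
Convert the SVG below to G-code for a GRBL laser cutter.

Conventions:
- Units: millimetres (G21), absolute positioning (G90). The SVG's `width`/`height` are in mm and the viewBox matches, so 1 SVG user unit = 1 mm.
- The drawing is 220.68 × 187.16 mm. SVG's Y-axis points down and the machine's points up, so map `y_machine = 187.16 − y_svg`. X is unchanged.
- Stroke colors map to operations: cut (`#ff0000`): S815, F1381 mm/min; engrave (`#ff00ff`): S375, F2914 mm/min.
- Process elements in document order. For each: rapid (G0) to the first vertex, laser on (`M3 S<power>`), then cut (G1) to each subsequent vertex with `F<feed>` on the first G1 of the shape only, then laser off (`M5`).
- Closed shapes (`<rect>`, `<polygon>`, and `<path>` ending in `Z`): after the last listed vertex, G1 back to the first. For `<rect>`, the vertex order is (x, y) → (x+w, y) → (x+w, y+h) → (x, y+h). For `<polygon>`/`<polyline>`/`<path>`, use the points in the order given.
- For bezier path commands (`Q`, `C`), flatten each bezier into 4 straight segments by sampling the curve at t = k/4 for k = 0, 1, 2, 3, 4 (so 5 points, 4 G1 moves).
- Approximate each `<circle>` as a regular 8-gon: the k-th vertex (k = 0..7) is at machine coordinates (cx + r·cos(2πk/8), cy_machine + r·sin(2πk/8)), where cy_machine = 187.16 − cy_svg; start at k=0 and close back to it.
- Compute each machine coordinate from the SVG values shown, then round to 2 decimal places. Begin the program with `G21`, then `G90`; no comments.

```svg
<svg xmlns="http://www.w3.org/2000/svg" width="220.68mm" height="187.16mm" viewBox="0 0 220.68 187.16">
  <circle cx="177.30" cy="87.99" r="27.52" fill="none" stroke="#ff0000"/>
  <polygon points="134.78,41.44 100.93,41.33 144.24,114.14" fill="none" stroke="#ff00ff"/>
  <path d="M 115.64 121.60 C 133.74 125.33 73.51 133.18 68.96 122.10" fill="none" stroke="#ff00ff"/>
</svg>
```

G21
G90
G0 X204.82 Y99.17
M3 S815
G1 X196.76 Y118.63 F1381
G1 X177.30 Y126.69
G1 X157.84 Y118.63
G1 X149.78 Y99.17
G1 X157.84 Y79.71
G1 X177.30 Y71.65
G1 X196.76 Y79.71
G1 X204.82 Y99.17
M5
G0 X134.78 Y145.72
M3 S375
G1 X100.93 Y145.83 F2914
G1 X144.24 Y73.02
G1 X134.78 Y145.72
M5
G0 X115.64 Y65.56
M3 S375
G1 X116.62 Y62.35 F2914
G1 X100.79 Y59.76
G1 X80.72 Y59.94
G1 X68.96 Y65.06
M5

1 u = 1 mm; y_m = 187.16 − y.

[1] `<circle>` circle, #ff0000→cut S815 F1381: (204.82,99.17) → (196.76,118.63) → (177.30,126.69) → (157.84,118.63) → (149.78,99.17) → (157.84,79.71) → (177.30,71.65) → (196.76,79.71) → (204.82,99.17) (closed)

[2] `<polygon>` closed polygon, #ff00ff→engrave S375 F2914: (134.78,145.72) → (100.93,145.83) → (144.24,73.02) → (134.78,145.72) (closed)

[3] `<path>` cubic bezier, #ff00ff→engrave S375 F2914: (115.64,65.56) → (116.62,62.35) → (100.79,59.76) → (80.72,59.94) → (68.96,65.06)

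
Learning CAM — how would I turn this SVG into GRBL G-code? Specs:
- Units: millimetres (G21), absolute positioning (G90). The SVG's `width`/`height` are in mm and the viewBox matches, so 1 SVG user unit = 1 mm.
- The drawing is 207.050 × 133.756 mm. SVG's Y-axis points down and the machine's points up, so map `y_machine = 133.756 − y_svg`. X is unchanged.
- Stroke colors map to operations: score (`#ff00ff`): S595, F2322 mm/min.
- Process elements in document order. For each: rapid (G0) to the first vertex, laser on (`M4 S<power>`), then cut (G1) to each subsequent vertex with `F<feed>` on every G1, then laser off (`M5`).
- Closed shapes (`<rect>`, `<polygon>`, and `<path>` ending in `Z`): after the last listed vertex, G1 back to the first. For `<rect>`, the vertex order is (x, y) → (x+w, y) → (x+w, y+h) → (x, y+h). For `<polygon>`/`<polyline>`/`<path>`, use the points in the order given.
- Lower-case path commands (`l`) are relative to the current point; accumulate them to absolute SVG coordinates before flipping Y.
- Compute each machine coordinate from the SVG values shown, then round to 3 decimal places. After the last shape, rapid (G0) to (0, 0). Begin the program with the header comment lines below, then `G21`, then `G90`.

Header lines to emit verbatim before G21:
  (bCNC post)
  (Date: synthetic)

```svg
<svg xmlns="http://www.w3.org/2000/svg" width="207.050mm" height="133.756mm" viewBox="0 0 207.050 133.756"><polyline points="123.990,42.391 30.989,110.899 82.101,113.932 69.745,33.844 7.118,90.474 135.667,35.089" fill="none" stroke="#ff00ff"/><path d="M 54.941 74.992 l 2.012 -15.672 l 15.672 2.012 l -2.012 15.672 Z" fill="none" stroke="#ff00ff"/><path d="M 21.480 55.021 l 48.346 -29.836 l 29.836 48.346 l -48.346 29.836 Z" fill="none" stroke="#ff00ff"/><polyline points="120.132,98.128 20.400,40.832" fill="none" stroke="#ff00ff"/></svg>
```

(bCNC post)
(Date: synthetic)
G21
G90
G0 X123.990 Y91.365
M4 S595
G1 X30.989 Y22.857 F2322
G1 X82.101 Y19.824 F2322
G1 X69.745 Y99.912 F2322
G1 X7.118 Y43.282 F2322
G1 X135.667 Y98.667 F2322
M5
G0 X54.941 Y58.764
M4 S595
G1 X56.953 Y74.436 F2322
G1 X72.625 Y72.424 F2322
G1 X70.613 Y56.752 F2322
G1 X54.941 Y58.764 F2322
M5
G0 X21.480 Y78.735
M4 S595
G1 X69.826 Y108.571 F2322
G1 X99.662 Y60.225 F2322
G1 X51.316 Y30.389 F2322
G1 X21.480 Y78.735 F2322
M5
G0 X120.132 Y35.628
M4 S595
G1 X20.400 Y92.924 F2322
M5
G0 X0.000 Y0.000

viewBox `0 0 207.050 133.756` with mm width/height → 1 unit = 1 mm. Flip: y_m = 133.756 − y_svg.

**Shape 1** — `<polyline>` open polyline, stroke `#ff00ff` → score (S595, F2322). Machine vertices: (123.990,91.365) → (30.989,22.857) → (82.101,19.824) → (69.745,99.912) → (7.118,43.282) → (135.667,98.667). Open path.

**Shape 2** — `<path>` regular polygon, stroke `#ff00ff` → score (S595, F2322). Machine vertices: (54.941,58.764) → (56.953,74.436) → (72.625,72.424) → (70.613,56.752) → (54.941,58.764). Closed: final G1 returns to the first vertex.

**Shape 3** — `<path>` regular polygon, stroke `#ff00ff` → score (S595, F2322). Machine vertices: (21.480,78.735) → (69.826,108.571) → (99.662,60.225) → (51.316,30.389) → (21.480,78.735). Closed: final G1 returns to the first vertex.

**Shape 4** — `<polyline>` line segment, stroke `#ff00ff` → score (S595, F2322). Machine vertices: (120.132,35.628) → (20.400,92.924). Open path.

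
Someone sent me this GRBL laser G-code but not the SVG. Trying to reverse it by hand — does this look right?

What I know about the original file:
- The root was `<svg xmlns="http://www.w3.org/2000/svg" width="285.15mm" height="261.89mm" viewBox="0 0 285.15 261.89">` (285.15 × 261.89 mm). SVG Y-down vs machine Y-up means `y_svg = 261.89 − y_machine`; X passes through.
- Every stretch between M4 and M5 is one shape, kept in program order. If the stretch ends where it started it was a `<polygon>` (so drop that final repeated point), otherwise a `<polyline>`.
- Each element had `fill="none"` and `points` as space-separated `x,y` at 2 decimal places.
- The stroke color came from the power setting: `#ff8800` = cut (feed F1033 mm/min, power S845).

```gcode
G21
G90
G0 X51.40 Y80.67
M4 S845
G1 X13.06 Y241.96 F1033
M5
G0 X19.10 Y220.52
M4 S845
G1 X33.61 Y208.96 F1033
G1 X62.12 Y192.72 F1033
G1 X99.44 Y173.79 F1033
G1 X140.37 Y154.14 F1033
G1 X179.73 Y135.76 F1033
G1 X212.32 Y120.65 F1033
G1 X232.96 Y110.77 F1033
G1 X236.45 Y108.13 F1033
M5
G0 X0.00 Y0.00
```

<svg xmlns="http://www.w3.org/2000/svg" width="285.15mm" height="261.89mm" viewBox="0 0 285.15 261.89">
  <polyline points="51.40,181.22 13.06,19.93" fill="none" stroke="#ff8800"/>
  <polyline points="19.10,41.37 33.61,52.93 62.12,69.17 99.44,88.10 140.37,107.75 179.73,126.13 212.32,141.24 232.96,151.12 236.45,153.76" fill="none" stroke="#ff8800"/>
</svg>

Each laser-on run becomes one SVG element. Flip Y back into SVG space with y_svg = 261.89 − y_machine. Every run uses S845, so all elements get stroke `#ff8800` (cut).

Run 1: The run is open, so emit a `<polyline>` with points (Y-flipped): 51.40,181.22 13.06,19.93.

Run 2: The run is open, so emit a `<polyline>` with points (Y-flipped): 19.10,41.37 33.61,52.93 62.12,69.17 99.44,88.10 140.37,107.75 179.73,126.13 212.32,141.24 232.96,151.12 236.45,153.76.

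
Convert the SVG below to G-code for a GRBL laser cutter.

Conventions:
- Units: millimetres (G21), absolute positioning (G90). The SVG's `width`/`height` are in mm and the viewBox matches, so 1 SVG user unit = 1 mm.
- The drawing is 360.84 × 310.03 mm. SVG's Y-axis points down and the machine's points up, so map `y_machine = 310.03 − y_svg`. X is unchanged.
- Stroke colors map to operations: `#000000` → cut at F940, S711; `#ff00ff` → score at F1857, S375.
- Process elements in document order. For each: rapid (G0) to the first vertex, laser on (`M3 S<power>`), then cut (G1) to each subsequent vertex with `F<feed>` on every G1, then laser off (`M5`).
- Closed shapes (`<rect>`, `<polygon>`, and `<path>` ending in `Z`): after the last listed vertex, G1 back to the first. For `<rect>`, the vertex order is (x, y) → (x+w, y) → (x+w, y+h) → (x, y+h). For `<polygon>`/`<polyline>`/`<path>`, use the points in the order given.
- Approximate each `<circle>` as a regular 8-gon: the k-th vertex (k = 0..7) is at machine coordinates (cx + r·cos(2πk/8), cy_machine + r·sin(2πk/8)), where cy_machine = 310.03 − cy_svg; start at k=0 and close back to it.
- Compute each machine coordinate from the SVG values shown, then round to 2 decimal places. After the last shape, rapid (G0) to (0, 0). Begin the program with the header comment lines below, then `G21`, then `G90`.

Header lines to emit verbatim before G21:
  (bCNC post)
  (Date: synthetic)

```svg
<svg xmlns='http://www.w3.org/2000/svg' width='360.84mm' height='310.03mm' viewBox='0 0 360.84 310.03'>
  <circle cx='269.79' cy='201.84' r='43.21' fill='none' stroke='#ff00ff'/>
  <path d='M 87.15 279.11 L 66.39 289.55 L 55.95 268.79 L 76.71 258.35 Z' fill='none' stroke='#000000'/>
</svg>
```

Since the viewBox matches the mm dimensions, user units are millimetres directly. The only transform is the Y-flip y_m = 310.03 − y_svg.

Shape 1 is a circle drawn with `<circle>`. Its stroke #ff00ff means score at S375, F1857. After flipping Y the toolpath is (313.00,108.19) → (300.34,138.74) → (269.79,151.40) → (239.24,138.74) → (226.58,108.19) → (239.24,77.64) → (269.79,64.98) → (300.34,77.64) → (313.00,108.19), returning to the start.

Shape 2 is a regular polygon drawn with `<path>`. Its stroke #000000 means cut at S711, F940. After flipping Y the toolpath is (87.15,30.92) → (66.39,20.48) → (55.95,41.24) → (76.71,51.68) → (87.15,30.92), returning to the start.

(bCNC post)
(Date: synthetic)
G21
G90
G0 X313.00 Y108.19
M3 S375
G1 X300.34 Y138.74 F1857
G1 X269.79 Y151.40 F1857
G1 X239.24 Y138.74 F1857
G1 X226.58 Y108.19 F1857
G1 X239.24 Y77.64 F1857
G1 X269.79 Y64.98 F1857
G1 X300.34 Y77.64 F1857
G1 X313.00 Y108.19 F1857
M5
G0 X87.15 Y30.92
M3 S711
G1 X66.39 Y20.48 F940
G1 X55.95 Y41.24 F940
G1 X76.71 Y51.68 F940
G1 X87.15 Y30.92 F940
M5
G0 X0.00 Y0.00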